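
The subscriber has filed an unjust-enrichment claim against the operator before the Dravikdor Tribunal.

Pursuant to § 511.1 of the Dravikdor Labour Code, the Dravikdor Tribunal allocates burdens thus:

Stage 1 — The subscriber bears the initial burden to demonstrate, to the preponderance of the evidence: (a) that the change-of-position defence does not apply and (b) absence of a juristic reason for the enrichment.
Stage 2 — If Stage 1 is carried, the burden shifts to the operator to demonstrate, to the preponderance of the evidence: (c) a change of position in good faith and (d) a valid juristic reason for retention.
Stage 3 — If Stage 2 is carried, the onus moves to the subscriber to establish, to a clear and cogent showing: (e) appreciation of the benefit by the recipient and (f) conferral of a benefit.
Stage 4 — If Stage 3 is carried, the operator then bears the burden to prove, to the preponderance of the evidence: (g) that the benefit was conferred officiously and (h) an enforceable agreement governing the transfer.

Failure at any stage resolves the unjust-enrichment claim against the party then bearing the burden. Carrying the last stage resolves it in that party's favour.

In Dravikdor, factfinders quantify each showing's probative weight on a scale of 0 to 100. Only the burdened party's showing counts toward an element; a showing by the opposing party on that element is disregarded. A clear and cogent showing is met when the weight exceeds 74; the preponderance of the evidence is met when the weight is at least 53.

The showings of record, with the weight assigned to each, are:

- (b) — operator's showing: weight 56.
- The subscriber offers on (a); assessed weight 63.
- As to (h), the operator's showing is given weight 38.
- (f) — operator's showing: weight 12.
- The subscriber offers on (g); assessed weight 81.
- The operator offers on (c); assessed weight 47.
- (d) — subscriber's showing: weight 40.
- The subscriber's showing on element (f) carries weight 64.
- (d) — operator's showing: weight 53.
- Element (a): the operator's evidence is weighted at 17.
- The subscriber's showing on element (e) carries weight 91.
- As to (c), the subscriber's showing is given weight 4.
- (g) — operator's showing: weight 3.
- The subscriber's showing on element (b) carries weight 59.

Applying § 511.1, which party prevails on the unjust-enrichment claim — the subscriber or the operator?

At Stage 1 the subscriber must meet the preponderance of the evidence (weight is at least 53): on (a) the weight is 63 (the operator's 17 is given no effect), which does reach 53, so (a) meets the standard; on (b) the weight is 59 (the operator's 56 is given no effect), which does reach 53, so (b) meets the standard.
  Stage 1 is satisfied; the onus moves to the operator.
At Stage 2 the operator must meet the preponderance of the evidence (weight is at least 53): on (c) the weight is 47 (the subscriber's 4 is given no effect), which does not reach 53, so (c) does not meet the standard; on (d) the weight is 53 (the subscriber's 40 is given no effect), ≥ 53, so (d) meets the standard.
  Not every element is met, so the operator fails to carry Stage 2.
The analysis ends at Stage 2; the subscriber prevails.

subscriber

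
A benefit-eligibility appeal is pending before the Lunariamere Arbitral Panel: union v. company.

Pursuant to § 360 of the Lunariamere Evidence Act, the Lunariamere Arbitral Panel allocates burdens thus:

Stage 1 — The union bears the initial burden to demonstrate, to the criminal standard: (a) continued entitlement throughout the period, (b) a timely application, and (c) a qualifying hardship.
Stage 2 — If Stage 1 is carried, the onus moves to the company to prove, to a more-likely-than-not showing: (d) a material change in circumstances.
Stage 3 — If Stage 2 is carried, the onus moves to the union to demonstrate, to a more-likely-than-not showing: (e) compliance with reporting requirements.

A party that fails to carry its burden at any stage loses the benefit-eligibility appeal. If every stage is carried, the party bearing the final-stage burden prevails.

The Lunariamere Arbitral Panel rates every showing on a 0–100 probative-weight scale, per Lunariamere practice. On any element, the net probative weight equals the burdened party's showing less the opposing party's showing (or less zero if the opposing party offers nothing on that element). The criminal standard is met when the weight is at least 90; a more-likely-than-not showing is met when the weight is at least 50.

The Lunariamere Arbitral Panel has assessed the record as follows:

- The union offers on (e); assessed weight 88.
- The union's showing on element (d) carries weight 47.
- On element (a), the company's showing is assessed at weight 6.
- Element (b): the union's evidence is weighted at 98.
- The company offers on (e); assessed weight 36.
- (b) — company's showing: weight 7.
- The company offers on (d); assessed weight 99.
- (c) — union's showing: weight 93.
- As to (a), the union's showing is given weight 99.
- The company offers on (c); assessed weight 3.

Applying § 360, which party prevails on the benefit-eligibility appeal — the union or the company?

union

At Stage 1 the union must meet the criminal standard (weight is at least 90): on (a) the weight is 99 less the opposing 6 gives net 93, which does reach 90, so (a) meets the standard; on (b) the weight is 98 less the opposing 7 gives net 91, which does reach 90, so (b) meets the standard; on (c) the weight is 93 less the opposing 3 gives net 90, which does reach 90, so (c) meets the standard.
  Stage 1 is satisfied; the onus moves to the company.
At Stage 2 the company must meet a more-likely-than-not showing (weight is at least 50): on (d) the weight is 99 less the opposing 47 gives net 52, which does reach 50, so (d) meets the standard.
  Stage 2 is satisfied; the onus moves to the union.
At Stage 3 the union must meet a more-likely-than-not showing (weight is at least 50): on (e) the weight is 88 less the opposing 36 gives net 52, ≥ 50, so (e) meets the standard.
  The union carries the last stage.
With every stage satisfied, the union prevails.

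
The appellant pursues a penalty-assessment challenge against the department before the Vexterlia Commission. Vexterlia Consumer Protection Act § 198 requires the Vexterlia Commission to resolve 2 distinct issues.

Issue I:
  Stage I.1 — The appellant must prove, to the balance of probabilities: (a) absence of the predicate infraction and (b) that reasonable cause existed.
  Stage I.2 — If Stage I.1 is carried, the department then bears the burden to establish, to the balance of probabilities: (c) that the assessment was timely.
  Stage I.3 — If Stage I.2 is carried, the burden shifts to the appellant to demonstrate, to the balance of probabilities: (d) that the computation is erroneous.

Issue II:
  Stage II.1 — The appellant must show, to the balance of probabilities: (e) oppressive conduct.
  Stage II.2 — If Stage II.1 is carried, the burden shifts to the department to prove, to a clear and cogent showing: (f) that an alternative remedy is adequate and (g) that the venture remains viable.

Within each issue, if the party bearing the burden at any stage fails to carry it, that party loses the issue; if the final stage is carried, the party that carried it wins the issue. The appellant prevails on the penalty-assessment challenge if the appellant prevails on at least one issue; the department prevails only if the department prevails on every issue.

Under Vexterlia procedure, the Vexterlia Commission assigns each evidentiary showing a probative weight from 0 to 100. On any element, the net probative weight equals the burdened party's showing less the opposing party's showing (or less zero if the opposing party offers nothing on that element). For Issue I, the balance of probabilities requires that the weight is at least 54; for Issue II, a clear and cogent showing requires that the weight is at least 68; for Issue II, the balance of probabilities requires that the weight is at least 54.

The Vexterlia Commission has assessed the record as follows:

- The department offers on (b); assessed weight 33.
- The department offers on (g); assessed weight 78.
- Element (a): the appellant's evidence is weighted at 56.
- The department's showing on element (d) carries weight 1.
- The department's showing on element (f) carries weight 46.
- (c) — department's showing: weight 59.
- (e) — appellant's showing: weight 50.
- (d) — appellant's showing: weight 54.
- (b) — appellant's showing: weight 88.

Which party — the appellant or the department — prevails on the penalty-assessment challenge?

— Issue I —
Stage I.1 — burden on appellant; standard: the balance of probabilities (weight is at least 54).
    (a): 56 ≥ 54 [met]
    (b): 88 − 33 = 55 ≥ 54 [met]
  All elements met. The burden passes to the department.
Stage I.2 — burden on department; standard: the balance of probabilities (weight is at least 54).
    (c): 59 ≥ 54 [met]
  Stage I.2 is satisfied; the onus moves to the appellant.
Stage I.3 — burden on appellant; standard: the balance of probabilities (weight is at least 54).
    (d): 54 − 1 = 53 < 54 [not met]
  Stage I.3 not carried; the appellant fails its burden.
So the department prevails on this issue.
— Issue II —
At Stage II.1 the appellant must meet the balance of probabilities (weight is at least 54): on (e) the weight is 50, which does not reach 54, so (e) does not meet the standard.
  Not every element is met, so the appellant fails to carry Stage II.1.
So the department prevails on this issue.
Per-issue: Issue I → department; Issue II → department. The appellant must prevail on at least one issue; overall, the department prevails.

department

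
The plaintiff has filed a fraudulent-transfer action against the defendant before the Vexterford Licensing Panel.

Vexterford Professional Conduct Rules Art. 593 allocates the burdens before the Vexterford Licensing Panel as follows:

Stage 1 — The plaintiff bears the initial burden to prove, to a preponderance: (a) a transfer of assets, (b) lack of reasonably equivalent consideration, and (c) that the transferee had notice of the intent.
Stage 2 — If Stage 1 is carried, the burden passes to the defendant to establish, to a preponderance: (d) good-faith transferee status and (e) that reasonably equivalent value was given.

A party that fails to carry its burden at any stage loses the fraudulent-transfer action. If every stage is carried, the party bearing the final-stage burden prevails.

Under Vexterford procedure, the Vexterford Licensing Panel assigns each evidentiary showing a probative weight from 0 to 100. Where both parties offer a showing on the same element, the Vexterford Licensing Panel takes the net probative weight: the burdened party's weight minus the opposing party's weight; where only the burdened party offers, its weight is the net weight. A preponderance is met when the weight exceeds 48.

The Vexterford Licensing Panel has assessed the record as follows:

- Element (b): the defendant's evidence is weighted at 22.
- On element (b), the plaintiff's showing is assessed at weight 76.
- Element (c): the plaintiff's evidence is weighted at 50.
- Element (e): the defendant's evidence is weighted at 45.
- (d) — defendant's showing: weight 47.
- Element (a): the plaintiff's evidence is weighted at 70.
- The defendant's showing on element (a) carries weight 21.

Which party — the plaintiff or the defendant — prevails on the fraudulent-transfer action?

Stage 1 — burden on plaintiff; standard: a preponderance (weight exceeds 48).
    (a): 70 − 21 = 49 > 48 [met]
    (b): 76 − 22 = 54 > 48 [met]
    (c): 50 > 48 [met]
  Stage 1 carried; the burden shifts to the defendant.
Stage 2 — burden on defendant; standard: a preponderance (weight exceeds 48).
    (d): 47 ≤ 48 [not met]
    (e): 45 ≤ 48 [not met]
  Stage 2 not carried; the defendant fails its burden.
The analysis ends at Stage 2; the plaintiff prevails.

plaintiff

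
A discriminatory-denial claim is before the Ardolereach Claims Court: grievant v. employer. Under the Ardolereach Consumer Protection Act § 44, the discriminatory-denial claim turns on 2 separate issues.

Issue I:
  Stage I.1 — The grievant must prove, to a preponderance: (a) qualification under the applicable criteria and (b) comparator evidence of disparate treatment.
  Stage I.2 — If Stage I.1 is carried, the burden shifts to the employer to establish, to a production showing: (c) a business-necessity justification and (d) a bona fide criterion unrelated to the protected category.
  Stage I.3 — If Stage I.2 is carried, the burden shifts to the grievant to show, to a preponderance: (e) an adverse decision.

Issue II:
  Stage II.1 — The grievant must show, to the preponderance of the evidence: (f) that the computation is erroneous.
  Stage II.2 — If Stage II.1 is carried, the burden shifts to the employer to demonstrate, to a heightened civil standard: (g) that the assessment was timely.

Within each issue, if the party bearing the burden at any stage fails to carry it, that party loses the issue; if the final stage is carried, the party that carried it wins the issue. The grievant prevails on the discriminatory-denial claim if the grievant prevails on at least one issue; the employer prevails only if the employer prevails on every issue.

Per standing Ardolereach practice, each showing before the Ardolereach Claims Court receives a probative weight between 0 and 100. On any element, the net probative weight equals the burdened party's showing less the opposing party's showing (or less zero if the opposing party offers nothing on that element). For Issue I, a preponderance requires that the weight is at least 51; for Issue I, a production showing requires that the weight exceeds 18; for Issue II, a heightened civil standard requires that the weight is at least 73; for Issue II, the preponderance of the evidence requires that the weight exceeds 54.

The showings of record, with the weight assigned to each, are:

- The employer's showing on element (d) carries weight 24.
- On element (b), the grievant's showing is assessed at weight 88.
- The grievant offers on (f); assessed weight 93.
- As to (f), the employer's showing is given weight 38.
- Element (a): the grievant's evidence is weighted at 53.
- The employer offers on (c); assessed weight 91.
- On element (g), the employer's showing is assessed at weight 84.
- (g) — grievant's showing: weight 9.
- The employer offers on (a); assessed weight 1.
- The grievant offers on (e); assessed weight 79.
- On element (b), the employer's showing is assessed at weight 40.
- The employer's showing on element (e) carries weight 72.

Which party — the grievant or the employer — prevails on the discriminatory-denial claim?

— Issue I —
Stage I.1 — burden on grievant; standard: a preponderance (weight is at least 51).
    (a): 53 − 1 = 52 ≥ 51 [met]
    (b): 88 − 40 = 48 < 51 [not met]
  Stage I.1 not carried; the grievant fails its burden.
So the employer prevails on this issue.
— Issue II —
Stage II.1 — burden on grievant; standard: the preponderance of the evidence (weight exceeds 54).
    (f): 93 − 38 = 55 > 54 [met]
  Stage II.1 is satisfied; the onus moves to the employer.
Stage II.2 — burden on employer; standard: a heightened civil standard (weight is at least 73).
    (g): 84 − 9 = 75 ≥ 73 [met]
  The employer carries the last stage.
Every stage carried; the employer prevails on this issue.
Per-issue: Issue I → employer; Issue II → employer. The grievant must prevail on at least one issue; overall, the employer prevails.

employer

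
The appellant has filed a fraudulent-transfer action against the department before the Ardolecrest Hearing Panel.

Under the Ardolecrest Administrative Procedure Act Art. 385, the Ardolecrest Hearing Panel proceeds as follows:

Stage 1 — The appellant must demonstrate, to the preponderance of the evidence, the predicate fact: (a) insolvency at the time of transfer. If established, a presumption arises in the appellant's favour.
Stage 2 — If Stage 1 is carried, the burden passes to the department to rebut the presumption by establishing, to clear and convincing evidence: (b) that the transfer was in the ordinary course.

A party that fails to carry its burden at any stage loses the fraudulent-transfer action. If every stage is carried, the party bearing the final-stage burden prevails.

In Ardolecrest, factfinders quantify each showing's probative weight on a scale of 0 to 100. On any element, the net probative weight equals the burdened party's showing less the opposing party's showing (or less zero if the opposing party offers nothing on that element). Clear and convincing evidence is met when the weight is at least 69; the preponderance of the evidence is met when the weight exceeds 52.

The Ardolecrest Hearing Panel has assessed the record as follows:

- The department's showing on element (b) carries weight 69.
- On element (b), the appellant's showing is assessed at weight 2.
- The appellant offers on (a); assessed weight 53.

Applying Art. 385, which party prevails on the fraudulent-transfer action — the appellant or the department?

appellant

Stage 1 — burden on appellant; standard: the preponderance of the evidence (weight exceeds 52).
    (a): 53 > 52 [met]
  Stage 1 carried; the burden shifts to the department.
Stage 2 — burden on department; standard: clear and convincing evidence (weight is at least 69).
    (b): 69 − 2 = 67 < 69 [not met]
  Stage 2 not carried; the department fails its burden.
The analysis ends at Stage 2; the appellant prevails.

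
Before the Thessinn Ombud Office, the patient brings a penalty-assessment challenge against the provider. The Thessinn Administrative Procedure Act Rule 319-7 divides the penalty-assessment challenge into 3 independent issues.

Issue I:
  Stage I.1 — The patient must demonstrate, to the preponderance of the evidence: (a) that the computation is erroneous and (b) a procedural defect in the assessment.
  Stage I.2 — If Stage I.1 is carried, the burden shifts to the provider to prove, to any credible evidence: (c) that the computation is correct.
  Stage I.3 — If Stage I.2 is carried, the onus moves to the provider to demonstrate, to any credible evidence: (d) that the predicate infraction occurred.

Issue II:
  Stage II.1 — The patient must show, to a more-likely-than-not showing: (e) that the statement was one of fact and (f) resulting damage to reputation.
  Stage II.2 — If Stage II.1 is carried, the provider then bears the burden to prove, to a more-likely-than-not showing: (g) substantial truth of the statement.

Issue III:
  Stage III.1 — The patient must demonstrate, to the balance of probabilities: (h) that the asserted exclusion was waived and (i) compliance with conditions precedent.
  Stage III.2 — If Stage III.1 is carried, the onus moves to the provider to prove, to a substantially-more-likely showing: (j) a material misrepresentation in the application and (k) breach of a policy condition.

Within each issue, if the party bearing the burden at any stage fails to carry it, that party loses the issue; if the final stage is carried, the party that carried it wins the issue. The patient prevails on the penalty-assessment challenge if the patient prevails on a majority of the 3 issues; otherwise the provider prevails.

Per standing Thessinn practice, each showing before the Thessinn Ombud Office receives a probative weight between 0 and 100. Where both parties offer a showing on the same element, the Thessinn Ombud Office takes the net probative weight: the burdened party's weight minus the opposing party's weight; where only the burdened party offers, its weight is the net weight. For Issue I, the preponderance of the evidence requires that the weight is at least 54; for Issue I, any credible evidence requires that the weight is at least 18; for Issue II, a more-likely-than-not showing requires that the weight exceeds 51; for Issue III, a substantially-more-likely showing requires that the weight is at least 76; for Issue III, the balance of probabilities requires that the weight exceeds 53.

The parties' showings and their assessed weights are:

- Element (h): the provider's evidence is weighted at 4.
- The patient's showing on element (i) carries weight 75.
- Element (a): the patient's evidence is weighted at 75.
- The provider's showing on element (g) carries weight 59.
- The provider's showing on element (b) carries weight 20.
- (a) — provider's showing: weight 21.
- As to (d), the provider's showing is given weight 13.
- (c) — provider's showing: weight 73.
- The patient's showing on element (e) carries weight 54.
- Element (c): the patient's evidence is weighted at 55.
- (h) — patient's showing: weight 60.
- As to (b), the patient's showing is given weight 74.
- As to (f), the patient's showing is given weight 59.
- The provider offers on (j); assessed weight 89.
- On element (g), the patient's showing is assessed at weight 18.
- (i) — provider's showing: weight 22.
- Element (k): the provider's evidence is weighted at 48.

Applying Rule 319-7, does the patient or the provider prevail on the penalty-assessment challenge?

— Issue I —
At Stage I.1 the patient must meet the preponderance of the evidence (weight is at least 54): on (a) the weight is 75 less the opposing 21 gives net 54, which does reach 54, so (a) meets the standard; on (b) the weight is 74 less the opposing 20 gives net 54, ≥ 54, so (b) meets the standard.
  Stage I.1 is satisfied; the onus moves to the provider.
At Stage I.2 the provider must meet any credible evidence (weight is at least 18): on (c) the weight is 73 less the opposing 55 gives net 18, which does reach 18, so (c) meets the standard.
  All elements met. The provider retains the burden for Stage I.3.
At Stage I.3 the provider must meet any credible evidence (weight is at least 18): on (d) the weight is 13, < 18, so (d) does not meet the standard.
  Stage I.3 not carried; the provider fails its burden.
So the patient prevails on this issue.
— Issue II —
Stage II.1 (patient, a more-likely-than-not showing, weight exceeds 51): (e) 54 > 51 — meets; (f) 59 > 51 — meets.
  The patient carries Stage II.1; the provider now bears the burden.
Stage II.2 (provider, a more-likely-than-not showing, weight exceeds 51): (g) net 59−18=41 ≤ 51 — fails.
  Stage II.2 not carried; the provider fails its burden.
The patient prevails on this issue.
— Issue III —
Stage III.1 (patient, the balance of probabilities, weight exceeds 53): (h) net 60−4=56 > 53 — meets; (i) net 75−22=53 ≤ 53 — fails.
  The patient does not carry Stage III.1.
So the provider prevails on this issue.
Per-issue: Issue I → patient; Issue II → patient; Issue III → provider. The patient must prevail on a majority of issues; overall, the patient prevails.

patient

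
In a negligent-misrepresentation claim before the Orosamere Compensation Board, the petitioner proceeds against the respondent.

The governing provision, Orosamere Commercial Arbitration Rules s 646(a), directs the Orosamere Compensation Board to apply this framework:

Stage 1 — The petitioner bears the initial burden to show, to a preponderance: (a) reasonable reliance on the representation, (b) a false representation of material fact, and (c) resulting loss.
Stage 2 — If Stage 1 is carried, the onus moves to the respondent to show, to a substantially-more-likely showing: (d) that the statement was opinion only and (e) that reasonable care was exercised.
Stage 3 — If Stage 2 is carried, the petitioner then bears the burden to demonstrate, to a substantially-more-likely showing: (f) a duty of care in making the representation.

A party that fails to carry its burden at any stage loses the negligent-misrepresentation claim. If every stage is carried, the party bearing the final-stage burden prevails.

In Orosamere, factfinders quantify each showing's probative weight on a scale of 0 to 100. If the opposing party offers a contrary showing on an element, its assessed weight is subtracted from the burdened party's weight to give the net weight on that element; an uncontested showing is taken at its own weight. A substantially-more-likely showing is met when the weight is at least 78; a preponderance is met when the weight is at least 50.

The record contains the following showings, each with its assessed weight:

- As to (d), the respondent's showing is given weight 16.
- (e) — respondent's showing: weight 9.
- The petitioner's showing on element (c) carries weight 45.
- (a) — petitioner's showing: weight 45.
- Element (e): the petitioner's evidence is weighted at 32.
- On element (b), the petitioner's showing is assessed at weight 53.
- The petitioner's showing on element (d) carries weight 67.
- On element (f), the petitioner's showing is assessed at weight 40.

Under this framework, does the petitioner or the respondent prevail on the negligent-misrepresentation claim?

At Stage 1 the petitioner must meet a preponderance (weight is at least 50): on (a) the weight is 45, which does not reach 50, so (a) does not meet the standard; on (b) the weight is 53, ≥ 50, so (b) meets the standard; on (c) the weight is 45, < 50, so (c) does not meet the standard.
  The petitioner does not carry Stage 1.
The respondent prevails.

respondent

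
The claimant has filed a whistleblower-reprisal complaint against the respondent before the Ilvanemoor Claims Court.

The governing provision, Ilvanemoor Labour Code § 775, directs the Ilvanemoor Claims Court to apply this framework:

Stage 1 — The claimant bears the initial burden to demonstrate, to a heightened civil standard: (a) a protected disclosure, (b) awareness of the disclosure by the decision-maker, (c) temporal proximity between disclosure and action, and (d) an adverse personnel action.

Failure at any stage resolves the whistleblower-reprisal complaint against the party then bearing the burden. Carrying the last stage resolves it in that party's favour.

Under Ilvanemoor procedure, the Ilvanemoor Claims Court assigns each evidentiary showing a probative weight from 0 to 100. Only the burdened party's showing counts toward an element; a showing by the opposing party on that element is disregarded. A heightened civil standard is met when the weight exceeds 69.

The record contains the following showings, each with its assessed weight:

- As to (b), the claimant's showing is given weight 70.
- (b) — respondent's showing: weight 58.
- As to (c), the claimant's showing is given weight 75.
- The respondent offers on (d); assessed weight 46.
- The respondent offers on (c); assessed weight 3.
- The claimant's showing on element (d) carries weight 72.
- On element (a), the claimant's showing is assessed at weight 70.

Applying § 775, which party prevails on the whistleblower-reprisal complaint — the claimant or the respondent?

claimant

Stage 1 — burden on claimant; standard: a heightened civil standard (weight exceeds 69).
    (a): 70 > 69 [met]
    (b): 70 (respondent's 58 disregarded) > 69 [met]
    (c): 75 (respondent's 3 disregarded) > 69 [met]
    (d): 72 (respondent's 46 disregarded) > 69 [met]
  All elements met at the final stage.
All stages carried — the claimant prevails.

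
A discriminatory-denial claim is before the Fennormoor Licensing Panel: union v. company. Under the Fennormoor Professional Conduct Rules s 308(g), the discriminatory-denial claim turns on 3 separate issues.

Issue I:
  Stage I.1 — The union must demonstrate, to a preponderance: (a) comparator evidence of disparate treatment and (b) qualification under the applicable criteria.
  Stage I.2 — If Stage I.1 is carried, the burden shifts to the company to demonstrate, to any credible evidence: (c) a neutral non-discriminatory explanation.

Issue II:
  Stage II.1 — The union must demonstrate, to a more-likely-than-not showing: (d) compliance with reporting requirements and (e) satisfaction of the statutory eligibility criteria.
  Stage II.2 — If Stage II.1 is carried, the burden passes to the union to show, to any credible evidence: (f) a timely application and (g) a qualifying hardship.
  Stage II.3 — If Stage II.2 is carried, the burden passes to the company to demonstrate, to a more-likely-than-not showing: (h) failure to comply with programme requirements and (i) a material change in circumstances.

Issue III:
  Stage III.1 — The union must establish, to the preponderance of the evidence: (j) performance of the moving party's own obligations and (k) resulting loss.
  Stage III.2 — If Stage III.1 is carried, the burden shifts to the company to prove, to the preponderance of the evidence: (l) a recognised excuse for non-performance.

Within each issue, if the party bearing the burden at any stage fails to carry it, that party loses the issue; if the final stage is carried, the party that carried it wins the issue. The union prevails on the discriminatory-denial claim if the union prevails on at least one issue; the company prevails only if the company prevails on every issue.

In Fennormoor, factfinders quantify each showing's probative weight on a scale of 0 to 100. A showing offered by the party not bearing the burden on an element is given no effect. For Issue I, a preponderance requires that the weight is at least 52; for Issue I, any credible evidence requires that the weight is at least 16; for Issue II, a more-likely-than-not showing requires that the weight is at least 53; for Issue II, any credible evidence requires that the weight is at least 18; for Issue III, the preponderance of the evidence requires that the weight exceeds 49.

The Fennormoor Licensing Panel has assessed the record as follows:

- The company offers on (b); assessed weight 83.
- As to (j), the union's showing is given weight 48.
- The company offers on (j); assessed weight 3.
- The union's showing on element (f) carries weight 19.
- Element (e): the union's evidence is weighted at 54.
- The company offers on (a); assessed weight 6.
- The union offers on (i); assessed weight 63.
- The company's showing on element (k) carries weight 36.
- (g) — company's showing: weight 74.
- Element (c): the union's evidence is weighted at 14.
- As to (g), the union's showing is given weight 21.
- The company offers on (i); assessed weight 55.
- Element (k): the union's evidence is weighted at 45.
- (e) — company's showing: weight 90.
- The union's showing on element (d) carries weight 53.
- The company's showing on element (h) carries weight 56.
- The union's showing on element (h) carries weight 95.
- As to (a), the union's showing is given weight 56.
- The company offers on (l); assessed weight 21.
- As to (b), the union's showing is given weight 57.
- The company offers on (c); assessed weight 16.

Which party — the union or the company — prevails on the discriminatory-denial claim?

— Issue I —
Stage I.1 (union, a preponderance, weight is at least 52): (a) 56 (company's 6 disregarded) ≥ 52 — meets; (b) 57 (company's 83 disregarded) ≥ 52 — meets.
  All elements met. The burden passes to the company.
Stage I.2 (company, any credible evidence, weight is at least 16): (c) 16 (union's 14 disregarded) ≥ 16 — meets.
  All elements met at the final stage.
Every stage carried; the company prevails on this issue.
— Issue II —
Stage II.1 — burden on union; standard: a more-likely-than-not showing (weight is at least 53).
    (d): 53 ≥ 53 [met]
    (e): 54 (company's 90 disregarded) ≥ 53 [met]
  All elements met. The union retains the burden for Stage II.2.
Stage II.2 — burden on union; standard: any credible evidence (weight is at least 18).
    (f): 19 ≥ 18 [met]
    (g): 21 (company's 74 disregarded) ≥ 18 [met]
  Stage II.2 carried; the burden shifts to the company.
Stage II.3 — burden on company; standard: a more-likely-than-not showing (weight is at least 53).
    (h): 56 (union's 95 disregarded) ≥ 53 [met]
    (i): 55 (union's 63 disregarded) ≥ 53 [met]
  All elements met at the final stage.
Every stage carried; the company prevails on this issue.
— Issue III —
Stage III.1 (union, the preponderance of the evidence, weight exceeds 49): (j) 48 (company's 3 disregarded) ≤ 49 — fails; (k) 45 (company's 36 disregarded) ≤ 49 — fails.
  The union does not carry Stage III.1.
The analysis ends at Stage III.1; the company prevails on this issue.
Per-issue: Issue I → company; Issue II → company; Issue III → company. The union must prevail on at least one issue; overall, the company prevails.

company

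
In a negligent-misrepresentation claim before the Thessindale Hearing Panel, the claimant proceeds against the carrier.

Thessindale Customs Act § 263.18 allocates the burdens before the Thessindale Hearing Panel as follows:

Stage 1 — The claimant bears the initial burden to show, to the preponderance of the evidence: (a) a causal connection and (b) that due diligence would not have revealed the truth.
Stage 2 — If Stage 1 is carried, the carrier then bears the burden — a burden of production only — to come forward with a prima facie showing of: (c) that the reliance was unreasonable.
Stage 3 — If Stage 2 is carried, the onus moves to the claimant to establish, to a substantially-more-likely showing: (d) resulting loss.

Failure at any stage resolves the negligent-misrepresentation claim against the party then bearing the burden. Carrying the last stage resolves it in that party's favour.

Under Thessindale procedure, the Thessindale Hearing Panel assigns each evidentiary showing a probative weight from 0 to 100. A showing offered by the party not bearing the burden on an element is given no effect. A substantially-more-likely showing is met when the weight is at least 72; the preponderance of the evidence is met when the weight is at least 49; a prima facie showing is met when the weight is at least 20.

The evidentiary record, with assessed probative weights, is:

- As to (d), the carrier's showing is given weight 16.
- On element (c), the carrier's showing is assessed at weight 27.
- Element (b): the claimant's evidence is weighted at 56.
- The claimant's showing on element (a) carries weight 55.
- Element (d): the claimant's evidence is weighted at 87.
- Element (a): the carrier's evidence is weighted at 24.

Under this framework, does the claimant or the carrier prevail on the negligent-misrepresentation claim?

At Stage 1 the claimant must meet the preponderance of the evidence (weight is at least 49): on (a) the weight is 55 (the carrier's 24 is given no effect), ≥ 49, so (a) meets the standard; on (b) the weight is 56, ≥ 49, so (b) meets the standard.
  The claimant carries Stage 1; the carrier now bears the burden.
At Stage 2 the carrier must meet a prima facie showing (weight is at least 20): on (c) the weight is 27, ≥ 20, so (c) meets the standard.
  All elements met. The burden passes to the claimant.
At Stage 3 the claimant must meet a substantially-more-likely showing (weight is at least 72): on (d) the weight is 87 (the carrier's 16 is given no effect), which does reach 72, so (d) meets the standard.
  The claimant carries the last stage.
All stages carried — the claimant prevails.

claimant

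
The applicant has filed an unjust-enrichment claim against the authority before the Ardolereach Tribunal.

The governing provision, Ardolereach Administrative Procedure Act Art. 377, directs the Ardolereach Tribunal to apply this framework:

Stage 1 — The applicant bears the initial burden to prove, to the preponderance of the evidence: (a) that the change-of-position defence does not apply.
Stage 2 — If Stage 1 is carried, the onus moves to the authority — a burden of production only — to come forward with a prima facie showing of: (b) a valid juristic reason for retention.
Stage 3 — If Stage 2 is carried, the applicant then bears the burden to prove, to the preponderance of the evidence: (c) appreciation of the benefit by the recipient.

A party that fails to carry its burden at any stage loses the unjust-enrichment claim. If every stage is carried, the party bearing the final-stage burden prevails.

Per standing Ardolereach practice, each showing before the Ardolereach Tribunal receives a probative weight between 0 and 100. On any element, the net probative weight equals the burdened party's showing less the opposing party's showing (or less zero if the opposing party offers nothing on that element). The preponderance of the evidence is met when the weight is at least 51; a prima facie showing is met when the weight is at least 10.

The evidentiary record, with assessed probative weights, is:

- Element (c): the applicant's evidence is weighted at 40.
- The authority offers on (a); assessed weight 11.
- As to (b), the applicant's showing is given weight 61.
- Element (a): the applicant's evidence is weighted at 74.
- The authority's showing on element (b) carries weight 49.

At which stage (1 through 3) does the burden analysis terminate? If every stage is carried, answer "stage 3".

stage 2

Stage 1 — burden on applicant; standard: the preponderance of the evidence (weight is at least 51).
    (a): 74 − 11 = 63 ≥ 51 [met]
  Stage 1 carried; the burden shifts to the authority.
Stage 2 — burden on authority; standard: a prima facie showing (weight is at least 10).
    (b): 49 − 61 = -12 < 10 [not met]
  Not every element is met, so the authority fails to carry Stage 2.
The analysis ends at Stage 2; the applicant prevails.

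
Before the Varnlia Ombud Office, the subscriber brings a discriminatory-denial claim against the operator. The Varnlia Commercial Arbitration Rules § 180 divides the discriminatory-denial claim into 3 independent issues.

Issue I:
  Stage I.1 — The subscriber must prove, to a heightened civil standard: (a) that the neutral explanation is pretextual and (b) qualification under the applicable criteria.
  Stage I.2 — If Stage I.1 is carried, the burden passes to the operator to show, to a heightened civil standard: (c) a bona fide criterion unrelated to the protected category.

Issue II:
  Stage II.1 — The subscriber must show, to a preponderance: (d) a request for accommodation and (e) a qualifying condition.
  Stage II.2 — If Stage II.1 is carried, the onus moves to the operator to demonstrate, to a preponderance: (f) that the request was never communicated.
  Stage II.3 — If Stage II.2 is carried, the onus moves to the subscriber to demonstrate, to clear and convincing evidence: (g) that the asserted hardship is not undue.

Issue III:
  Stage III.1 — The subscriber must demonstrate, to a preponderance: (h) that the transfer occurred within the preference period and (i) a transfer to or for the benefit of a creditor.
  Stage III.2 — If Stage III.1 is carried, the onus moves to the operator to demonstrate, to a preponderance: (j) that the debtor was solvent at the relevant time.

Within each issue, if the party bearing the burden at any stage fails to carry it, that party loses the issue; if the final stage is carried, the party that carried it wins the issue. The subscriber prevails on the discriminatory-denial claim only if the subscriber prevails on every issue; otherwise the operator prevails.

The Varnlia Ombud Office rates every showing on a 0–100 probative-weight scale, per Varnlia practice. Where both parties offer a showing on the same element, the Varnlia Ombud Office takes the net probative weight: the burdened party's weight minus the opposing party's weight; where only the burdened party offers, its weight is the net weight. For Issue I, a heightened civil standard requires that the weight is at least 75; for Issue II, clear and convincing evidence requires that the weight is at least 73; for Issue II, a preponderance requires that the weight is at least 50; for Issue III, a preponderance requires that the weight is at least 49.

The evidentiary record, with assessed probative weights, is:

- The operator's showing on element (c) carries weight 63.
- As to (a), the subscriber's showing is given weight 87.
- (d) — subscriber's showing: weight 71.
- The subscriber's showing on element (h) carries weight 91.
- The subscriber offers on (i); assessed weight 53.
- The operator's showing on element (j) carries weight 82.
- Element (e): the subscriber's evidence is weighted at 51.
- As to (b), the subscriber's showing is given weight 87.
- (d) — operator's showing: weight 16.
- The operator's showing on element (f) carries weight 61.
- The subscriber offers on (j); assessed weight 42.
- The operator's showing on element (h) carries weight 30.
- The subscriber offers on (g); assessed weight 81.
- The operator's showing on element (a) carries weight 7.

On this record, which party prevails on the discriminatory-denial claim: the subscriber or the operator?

subscriber

— Issue I —
Stage I.1 — burden on subscriber; standard: a heightened civil standard (weight is at least 75).
    (a): 87 − 7 = 80 ≥ 75 [met]
    (b): 87 ≥ 75 [met]
  Stage I.1 carried; the burden shifts to the operator.
Stage I.2 — burden on operator; standard: a heightened civil standard (weight is at least 75).
    (c): 63 < 75 [not met]
  Stage I.2 not carried; the operator fails its burden.
The subscriber prevails on this issue.
— Issue II —
Stage II.1 — burden on subscriber; standard: a preponderance (weight is at least 50).
    (d): 71 − 16 = 55 ≥ 50 [met]
    (e): 51 ≥ 50 [met]
  All elements met. The burden passes to the operator.
Stage II.2 — burden on operator; standard: a preponderance (weight is at least 50).
    (f): 61 ≥ 50 [met]
  All elements met. The burden passes to the subscriber.
Stage II.3 — burden on subscriber; standard: clear and convincing evidence (weight is at least 73).
    (g): 81 ≥ 73 [met]
  The subscriber carries the last stage.
All stages carried — the subscriber prevails on this issue.
— Issue III —
At Stage III.1 the subscriber must meet a preponderance (weight is at least 49): on (h) the weight is 91 less the opposing 30 gives net 61, which does reach 49, so (h) meets the standard; on (i) the weight is 53, ≥ 49, so (i) meets the standard.
  All elements met. The burden passes to the operator.
At Stage III.2 the operator must meet a preponderance (weight is at least 49): on (j) the weight is 82 less the opposing 42 gives net 40, < 49, so (j) does not meet the standard.
  Stage III.2 not carried; the operator fails its burden.
The analysis ends at Stage III.2; the subscriber prevails on this issue.
Per-issue: Issue I → subscriber; Issue II → subscriber; Issue III → subscriber. The subscriber must prevail on every issue; overall, the subscriber prevails.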